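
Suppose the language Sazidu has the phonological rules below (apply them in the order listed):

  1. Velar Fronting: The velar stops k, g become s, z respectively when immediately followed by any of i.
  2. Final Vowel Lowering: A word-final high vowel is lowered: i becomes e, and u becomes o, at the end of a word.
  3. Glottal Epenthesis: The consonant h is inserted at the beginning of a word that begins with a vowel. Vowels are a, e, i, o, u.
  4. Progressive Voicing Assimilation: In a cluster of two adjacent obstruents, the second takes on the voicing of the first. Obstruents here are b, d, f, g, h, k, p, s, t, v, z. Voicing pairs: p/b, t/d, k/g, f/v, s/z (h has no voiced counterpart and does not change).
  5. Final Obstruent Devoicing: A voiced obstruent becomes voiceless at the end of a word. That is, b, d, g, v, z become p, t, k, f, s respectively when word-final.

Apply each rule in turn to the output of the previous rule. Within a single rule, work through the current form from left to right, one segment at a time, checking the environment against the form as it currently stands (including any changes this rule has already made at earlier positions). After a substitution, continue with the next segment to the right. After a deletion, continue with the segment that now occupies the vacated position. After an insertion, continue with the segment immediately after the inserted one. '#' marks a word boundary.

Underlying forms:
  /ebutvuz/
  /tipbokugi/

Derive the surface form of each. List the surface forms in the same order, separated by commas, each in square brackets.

[hebutfus], [tippokuze]

/ebutvuz/:
  1 Velar Fronting: no change — [ebutvuz]
  2 Final Vowel Lowering: no change — [ebutvuz]
  3 Glottal Epenthesis: [ebutvuz] → [hebutvuz]
  4 Progressive Voicing Assimilation: [hebutvuz] → [hebutfuz]
  5 Final Obstruent Devoicing: [hebutfuz] → [hebutfus]
/tipbokugi/:
  1 Velar Fronting: [tipbokugi] → [tipbokuzi]
  2 Final Vowel Lowering: [tipbokuzi] → [tipbokuze]
  3 Glottal Epenthesis: no change — [tipbokuze]
  4 Progressive Voicing Assimilation: [tipbokuze] → [tippokuze]
  5 Final Obstruent Devoicing: no change — [tippokuze]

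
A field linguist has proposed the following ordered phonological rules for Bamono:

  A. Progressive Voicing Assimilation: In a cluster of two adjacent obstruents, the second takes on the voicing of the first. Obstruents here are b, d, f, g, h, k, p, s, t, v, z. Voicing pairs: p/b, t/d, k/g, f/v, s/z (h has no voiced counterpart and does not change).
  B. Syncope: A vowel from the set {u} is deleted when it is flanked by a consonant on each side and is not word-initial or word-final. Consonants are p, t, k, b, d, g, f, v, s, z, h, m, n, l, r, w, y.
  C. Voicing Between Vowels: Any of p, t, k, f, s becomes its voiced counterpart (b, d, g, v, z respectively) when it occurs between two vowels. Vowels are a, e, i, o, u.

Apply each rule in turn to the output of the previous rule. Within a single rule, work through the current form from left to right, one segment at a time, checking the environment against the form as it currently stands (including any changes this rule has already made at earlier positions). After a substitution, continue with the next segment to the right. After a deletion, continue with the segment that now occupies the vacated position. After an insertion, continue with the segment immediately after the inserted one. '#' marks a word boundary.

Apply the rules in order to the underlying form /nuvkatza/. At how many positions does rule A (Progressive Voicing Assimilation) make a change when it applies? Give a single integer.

A Progressive Voicing Assimilation: [nuvkatza] → [nuvgatsa]
B Syncope: [nuvgatsa] → [nvgatsa]
C Voicing Between Vowels: no change — [nvgatsa]
Rule A changed 2 position(s).

2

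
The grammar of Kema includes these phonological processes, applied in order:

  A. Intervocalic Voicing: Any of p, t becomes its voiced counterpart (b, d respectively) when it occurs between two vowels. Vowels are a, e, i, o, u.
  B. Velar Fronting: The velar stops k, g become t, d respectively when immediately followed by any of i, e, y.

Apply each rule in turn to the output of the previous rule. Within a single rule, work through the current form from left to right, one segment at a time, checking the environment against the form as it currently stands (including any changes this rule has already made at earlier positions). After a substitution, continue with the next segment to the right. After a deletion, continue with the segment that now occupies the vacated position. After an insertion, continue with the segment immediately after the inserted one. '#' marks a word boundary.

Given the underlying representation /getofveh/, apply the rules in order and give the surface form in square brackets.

A Intervocalic Voicing: [getofveh] → [gedofveh]
B Velar Fronting: [gedofveh] → [dedofveh]

[dedofveh]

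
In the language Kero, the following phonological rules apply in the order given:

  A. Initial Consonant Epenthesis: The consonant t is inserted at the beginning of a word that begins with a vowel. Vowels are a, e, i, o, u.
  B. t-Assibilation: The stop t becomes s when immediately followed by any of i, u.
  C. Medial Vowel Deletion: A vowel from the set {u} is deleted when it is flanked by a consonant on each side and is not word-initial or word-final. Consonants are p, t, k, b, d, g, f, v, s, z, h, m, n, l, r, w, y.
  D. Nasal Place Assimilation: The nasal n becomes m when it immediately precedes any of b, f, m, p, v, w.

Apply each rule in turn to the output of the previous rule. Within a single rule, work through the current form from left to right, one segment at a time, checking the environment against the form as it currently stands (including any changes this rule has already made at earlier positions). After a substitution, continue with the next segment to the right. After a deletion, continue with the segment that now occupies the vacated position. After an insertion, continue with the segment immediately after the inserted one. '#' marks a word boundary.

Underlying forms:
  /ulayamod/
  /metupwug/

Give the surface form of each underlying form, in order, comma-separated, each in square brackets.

/ulayamod/:
  A Initial Consonant Epenthesis: [ulayamod] → [tulayamod]
  B t-Assibilation: [tulayamod] → [sulayamod]
  C Medial Vowel Deletion: [sulayamod] → [slayamod]
  D Nasal Place Assimilation: no change — [slayamod]
/metupwug/:
  A Initial Consonant Epenthesis: no change — [metupwug]
  B t-Assibilation: [metupwug] → [mesupwug]
  C Medial Vowel Deletion: [mesupwug] → [mespwg]
  D Nasal Place Assimilation: no change — [mespwg]

[slayamod], [mespwg]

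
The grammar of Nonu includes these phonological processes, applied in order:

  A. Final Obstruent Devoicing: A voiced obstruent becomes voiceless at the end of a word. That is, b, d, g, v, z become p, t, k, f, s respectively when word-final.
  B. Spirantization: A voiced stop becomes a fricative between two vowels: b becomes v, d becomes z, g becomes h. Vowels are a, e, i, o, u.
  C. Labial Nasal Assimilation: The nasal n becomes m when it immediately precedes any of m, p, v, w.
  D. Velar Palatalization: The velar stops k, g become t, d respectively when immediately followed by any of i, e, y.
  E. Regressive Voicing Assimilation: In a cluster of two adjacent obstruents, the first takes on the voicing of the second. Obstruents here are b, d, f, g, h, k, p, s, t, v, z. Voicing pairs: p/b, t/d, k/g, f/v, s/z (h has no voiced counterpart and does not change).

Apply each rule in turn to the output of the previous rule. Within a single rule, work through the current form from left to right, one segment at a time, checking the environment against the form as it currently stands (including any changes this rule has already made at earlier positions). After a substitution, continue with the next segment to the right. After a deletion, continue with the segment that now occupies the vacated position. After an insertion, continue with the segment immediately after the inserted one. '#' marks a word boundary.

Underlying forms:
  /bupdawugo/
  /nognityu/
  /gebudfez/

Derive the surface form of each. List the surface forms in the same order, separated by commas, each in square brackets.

/bupdawugo/:
  A Final Obstruent Devoicing: no change — [bupdawugo]
  B Spirantization: [bupdawugo] → [bupdawuho]
  C Labial Nasal Assimilation: no change — [bupdawuho]
  D Velar Palatalization: no change — [bupdawuho]
  E Regressive Voicing Assimilation: [bupdawuho] → [bubdawuho]
/nognityu/:
  A Final Obstruent Devoicing: no change — [nognityu]
  B Spirantization: no change — [nognityu]
  C Labial Nasal Assimilation: no change — [nognityu]
  D Velar Palatalization: no change — [nognityu]
  E Regressive Voicing Assimilation: no change — [nognityu]
/gebudfez/:
  A Final Obstruent Devoicing: [gebudfez] → [gebudfes]
  B Spirantization: [gebudfes] → [gevudfes]
  C Labial Nasal Assimilation: no change — [gevudfes]
  D Velar Palatalization: [gevudfes] → [devudfes]
  E Regressive Voicing Assimilation: [devudfes] → [devutfes]

[bubdawuho], [nognityu], [devutfes]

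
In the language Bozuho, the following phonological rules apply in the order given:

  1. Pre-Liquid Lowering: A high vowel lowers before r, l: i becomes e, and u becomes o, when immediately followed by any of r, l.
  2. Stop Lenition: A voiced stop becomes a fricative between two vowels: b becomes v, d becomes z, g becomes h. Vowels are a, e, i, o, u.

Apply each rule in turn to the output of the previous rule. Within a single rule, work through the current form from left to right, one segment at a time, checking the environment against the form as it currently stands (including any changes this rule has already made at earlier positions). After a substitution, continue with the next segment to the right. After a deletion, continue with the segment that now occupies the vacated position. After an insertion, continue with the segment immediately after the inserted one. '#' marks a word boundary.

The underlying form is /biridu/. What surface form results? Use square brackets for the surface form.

1 Pre-Liquid Lowering: [biridu] → [beridu]
2 Stop Lenition: [beridu] → [berizu]

[berizu]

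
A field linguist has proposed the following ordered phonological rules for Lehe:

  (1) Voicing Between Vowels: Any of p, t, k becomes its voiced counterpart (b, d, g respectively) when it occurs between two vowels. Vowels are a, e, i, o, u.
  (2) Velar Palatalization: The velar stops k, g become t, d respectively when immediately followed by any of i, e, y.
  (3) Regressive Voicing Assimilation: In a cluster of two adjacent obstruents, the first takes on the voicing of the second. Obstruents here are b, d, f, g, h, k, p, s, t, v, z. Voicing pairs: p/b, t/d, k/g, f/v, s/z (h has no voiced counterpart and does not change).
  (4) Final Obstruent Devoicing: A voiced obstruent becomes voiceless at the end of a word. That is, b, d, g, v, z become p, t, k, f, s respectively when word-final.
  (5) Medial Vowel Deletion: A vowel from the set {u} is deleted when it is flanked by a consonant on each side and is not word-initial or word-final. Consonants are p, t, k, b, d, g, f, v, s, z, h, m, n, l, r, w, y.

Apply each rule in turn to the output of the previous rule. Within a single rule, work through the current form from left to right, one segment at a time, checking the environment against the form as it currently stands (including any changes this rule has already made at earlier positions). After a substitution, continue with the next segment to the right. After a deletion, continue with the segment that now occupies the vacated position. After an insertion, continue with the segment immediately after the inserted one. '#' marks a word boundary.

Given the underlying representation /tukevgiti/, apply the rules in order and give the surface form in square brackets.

(1) Voicing Between Vowels: [tukevgiti] → [tugevgidi]
(2) Velar Palatalization: [tugevgidi] → [tudevdidi]
(3) Regressive Voicing Assimilation: no change — [tudevdidi]
(4) Final Obstruent Devoicing: no change — [tudevdidi]
(5) Medial Vowel Deletion: [tudevdidi] → [tdevdidi]

[tdevdidi]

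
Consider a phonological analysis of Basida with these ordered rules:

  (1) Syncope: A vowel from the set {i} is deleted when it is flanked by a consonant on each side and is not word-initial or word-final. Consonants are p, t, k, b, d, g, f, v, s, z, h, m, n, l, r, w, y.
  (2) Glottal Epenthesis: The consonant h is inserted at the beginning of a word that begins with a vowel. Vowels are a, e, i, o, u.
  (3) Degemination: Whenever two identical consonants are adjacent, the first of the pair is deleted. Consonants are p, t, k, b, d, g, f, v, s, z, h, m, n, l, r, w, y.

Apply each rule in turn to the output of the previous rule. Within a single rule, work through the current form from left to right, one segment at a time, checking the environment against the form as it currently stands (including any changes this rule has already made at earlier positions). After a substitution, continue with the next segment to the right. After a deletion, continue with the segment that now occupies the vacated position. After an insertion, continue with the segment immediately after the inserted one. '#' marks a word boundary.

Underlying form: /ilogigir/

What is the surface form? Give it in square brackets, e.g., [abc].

(1) Syncope: [ilogigir] → [iloggr]
(2) Glottal Epenthesis: [iloggr] → [hiloggr]
(3) Degemination: [hiloggr] → [hilogr]

[hilogr]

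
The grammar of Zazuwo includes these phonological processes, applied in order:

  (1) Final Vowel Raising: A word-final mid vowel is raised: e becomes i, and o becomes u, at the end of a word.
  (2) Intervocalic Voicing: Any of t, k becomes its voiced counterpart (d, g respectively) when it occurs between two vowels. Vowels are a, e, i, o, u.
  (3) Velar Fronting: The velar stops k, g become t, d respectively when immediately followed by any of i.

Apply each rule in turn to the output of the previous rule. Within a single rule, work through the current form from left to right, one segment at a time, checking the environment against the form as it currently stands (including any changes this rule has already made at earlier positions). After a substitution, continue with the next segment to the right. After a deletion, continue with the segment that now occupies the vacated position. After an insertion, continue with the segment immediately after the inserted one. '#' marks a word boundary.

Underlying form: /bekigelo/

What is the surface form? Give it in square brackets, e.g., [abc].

[bedigelu]

(1) Final Vowel Raising: [bekigelo] → [bekigelu]
(2) Intervocalic Voicing: [bekigelu] → [begigelu]
(3) Velar Fronting: [begigelu] → [bedigelu]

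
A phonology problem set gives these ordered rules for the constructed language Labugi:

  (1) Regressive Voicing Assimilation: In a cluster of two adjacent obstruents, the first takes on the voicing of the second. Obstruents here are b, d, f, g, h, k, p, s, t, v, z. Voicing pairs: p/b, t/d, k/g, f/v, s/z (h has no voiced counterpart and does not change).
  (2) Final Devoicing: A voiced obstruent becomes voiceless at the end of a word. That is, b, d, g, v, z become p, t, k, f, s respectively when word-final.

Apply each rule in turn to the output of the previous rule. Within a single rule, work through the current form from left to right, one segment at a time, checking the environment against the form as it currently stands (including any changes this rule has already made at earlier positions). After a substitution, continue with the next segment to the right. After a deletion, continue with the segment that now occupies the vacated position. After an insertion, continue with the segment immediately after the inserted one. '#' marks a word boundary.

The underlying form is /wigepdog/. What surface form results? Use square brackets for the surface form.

(1) Regressive Voicing Assimilation: [wigepdog] → [wigebdog]
(2) Final Devoicing: [wigebdog] → [wigebdok]

[wigebdok]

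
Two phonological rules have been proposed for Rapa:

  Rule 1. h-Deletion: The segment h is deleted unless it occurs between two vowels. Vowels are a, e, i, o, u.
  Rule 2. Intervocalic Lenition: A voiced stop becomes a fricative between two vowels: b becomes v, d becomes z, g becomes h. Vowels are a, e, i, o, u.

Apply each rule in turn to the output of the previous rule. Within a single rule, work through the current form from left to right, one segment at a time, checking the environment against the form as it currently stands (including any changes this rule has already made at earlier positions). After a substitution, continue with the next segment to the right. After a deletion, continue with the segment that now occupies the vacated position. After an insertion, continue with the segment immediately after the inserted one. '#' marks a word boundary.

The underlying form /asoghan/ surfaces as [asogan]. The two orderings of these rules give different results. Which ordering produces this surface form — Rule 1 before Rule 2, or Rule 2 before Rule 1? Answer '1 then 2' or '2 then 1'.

2 then 1

Order 1 then 2:
  1 h-Deletion: [asoghan] → [asogan]
  2 Intervocalic Lenition: [asogan] → [asohan]
  result: [asohan]
Order 2 then 1:
  2 Intervocalic Lenition: no change — [asoghan]
  1 h-Deletion: [asoghan] → [asogan]
  result: [asogan]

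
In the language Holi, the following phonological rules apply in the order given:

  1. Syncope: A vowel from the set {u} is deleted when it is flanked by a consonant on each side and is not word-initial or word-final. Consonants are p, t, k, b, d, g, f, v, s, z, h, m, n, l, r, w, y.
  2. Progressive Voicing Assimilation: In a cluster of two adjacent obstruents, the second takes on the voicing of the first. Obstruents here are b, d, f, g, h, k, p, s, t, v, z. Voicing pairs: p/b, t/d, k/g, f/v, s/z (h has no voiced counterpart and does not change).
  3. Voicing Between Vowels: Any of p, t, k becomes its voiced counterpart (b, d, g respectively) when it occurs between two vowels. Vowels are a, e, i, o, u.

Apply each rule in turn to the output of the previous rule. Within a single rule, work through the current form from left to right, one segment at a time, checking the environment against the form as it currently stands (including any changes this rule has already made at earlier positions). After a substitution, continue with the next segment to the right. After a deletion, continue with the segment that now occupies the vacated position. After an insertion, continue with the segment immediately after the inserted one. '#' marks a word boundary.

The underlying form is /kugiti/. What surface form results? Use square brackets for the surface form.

1 Syncope: [kugiti] → [kgiti]
2 Progressive Voicing Assimilation: [kgiti] → [kkiti]
3 Voicing Between Vowels: [kkiti] → [kkidi]

[kkidi]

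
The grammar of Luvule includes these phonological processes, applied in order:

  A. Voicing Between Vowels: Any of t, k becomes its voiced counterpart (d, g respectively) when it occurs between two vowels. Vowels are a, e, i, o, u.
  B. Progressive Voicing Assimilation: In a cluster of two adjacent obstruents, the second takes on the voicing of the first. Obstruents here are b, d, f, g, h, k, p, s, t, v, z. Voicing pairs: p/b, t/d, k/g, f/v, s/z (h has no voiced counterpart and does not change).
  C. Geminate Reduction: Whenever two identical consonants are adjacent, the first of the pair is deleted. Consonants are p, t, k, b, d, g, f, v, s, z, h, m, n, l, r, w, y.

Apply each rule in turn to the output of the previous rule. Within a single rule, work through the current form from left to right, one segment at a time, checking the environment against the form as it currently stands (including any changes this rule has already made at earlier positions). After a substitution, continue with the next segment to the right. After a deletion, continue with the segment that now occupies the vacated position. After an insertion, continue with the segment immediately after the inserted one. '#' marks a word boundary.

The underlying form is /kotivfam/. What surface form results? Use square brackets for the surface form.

[kodivam]

A Voicing Between Vowels: [kotivfam] → [kodivfam]
B Progressive Voicing Assimilation: [kodivfam] → [kodivvam]
C Geminate Reduction: [kodivvam] → [kodivam]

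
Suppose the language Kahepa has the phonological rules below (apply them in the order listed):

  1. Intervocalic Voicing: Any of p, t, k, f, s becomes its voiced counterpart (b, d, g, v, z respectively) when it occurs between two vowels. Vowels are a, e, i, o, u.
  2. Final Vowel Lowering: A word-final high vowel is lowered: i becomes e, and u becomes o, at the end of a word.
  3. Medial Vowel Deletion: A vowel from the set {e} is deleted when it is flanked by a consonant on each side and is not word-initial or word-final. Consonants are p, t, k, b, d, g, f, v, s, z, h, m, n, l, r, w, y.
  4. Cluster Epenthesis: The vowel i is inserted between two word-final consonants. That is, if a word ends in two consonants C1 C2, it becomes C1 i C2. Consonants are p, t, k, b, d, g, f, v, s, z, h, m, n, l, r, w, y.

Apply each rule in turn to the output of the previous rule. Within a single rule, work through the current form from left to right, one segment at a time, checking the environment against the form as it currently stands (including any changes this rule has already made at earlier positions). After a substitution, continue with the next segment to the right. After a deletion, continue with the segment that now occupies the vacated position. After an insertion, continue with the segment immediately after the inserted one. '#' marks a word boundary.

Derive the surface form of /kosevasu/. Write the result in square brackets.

[kozvazo]

1 Intervocalic Voicing: [kosevasu] → [kozevazu]
2 Final Vowel Lowering: [kozevazu] → [kozevazo]
3 Medial Vowel Deletion: [kozevazo] → [kozvazo]
4 Cluster Epenthesis: no change — [kozvazo]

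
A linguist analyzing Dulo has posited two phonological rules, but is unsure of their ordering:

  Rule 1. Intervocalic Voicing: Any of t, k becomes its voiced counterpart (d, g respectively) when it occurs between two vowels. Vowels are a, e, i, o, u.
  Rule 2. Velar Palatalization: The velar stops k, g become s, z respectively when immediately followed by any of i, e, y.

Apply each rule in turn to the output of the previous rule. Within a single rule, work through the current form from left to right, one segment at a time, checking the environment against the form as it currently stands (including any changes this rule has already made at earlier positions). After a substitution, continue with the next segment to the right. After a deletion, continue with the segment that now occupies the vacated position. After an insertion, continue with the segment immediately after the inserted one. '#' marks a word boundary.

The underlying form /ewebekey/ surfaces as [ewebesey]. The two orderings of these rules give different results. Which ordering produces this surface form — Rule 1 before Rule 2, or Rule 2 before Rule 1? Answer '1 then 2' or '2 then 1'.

Order 1 then 2:
  1 Intervocalic Voicing: [ewebekey] → [ewebegey]
  2 Velar Palatalization: [ewebegey] → [ewebezey]
  result: [ewebezey]
Order 2 then 1:
  2 Velar Palatalization: [ewebekey] → [ewebesey]
  1 Intervocalic Voicing: no change — [ewebesey]
  result: [ewebesey]

2 then 1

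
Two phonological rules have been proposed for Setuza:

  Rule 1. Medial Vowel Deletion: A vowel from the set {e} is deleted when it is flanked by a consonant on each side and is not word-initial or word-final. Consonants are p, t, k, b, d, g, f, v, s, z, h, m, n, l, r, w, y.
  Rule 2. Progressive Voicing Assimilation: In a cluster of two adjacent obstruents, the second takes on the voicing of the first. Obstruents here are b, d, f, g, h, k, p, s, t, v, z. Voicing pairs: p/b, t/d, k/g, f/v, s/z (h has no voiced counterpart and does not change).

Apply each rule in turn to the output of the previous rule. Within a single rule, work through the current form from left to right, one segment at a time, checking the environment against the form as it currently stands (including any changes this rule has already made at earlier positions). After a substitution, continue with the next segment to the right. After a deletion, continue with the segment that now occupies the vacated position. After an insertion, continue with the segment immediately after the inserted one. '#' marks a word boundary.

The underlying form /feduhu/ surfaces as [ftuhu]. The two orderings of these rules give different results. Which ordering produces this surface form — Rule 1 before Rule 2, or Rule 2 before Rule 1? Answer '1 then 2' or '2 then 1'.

1 then 2

Order 1 then 2:
  1 Medial Vowel Deletion: [feduhu] → [fduhu]
  2 Progressive Voicing Assimilation: [fduhu] → [ftuhu]
  result: [ftuhu]
Order 2 then 1:
  2 Progressive Voicing Assimilation: no change — [feduhu]
  1 Medial Vowel Deletion: [feduhu] → [fduhu]
  result: [fduhu]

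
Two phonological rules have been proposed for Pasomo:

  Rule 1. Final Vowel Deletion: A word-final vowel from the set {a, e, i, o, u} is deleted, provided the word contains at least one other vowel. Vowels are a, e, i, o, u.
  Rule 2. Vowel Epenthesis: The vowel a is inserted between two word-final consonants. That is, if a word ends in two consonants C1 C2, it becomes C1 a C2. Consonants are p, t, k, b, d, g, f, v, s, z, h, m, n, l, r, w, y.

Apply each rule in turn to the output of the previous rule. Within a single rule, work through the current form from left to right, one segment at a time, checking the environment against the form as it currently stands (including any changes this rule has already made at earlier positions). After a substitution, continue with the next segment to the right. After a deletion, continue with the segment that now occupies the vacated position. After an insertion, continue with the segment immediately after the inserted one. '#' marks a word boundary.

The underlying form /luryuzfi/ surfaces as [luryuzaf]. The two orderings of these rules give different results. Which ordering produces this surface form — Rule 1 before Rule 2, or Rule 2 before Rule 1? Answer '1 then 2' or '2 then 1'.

1 then 2

Order 1 then 2:
  1 Final Vowel Deletion: [luryuzfi] → [luryuzf]
  2 Vowel Epenthesis: [luryuzf] → [luryuzaf]
  result: [luryuzaf]
Order 2 then 1:
  2 Vowel Epenthesis: no change — [luryuzfi]
  1 Final Vowel Deletion: [luryuzfi] → [luryuzf]
  result: [luryuzf]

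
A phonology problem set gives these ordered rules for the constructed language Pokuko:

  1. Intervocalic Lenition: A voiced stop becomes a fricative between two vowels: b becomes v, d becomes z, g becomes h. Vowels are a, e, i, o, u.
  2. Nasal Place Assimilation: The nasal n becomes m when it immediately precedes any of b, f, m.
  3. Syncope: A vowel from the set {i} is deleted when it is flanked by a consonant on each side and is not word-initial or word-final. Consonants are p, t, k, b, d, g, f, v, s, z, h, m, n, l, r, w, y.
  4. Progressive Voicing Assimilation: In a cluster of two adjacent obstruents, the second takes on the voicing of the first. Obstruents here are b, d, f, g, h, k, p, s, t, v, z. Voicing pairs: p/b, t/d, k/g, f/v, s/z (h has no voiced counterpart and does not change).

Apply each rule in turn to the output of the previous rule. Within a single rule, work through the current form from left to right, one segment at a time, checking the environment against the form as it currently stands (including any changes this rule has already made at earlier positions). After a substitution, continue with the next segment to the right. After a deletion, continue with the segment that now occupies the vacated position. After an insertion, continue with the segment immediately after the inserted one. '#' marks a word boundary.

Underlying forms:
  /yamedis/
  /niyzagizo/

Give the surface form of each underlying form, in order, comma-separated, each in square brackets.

/yamedis/:
  1 Intervocalic Lenition: [yamedis] → [yamezis]
  2 Nasal Place Assimilation: no change — [yamezis]
  3 Syncope: [yamezis] → [yamezs]
  4 Progressive Voicing Assimilation: [yamezs] → [yamezz]
/niyzagizo/:
  1 Intervocalic Lenition: [niyzagizo] → [niyzahizo]
  2 Nasal Place Assimilation: no change — [niyzahizo]
  3 Syncope: [niyzahizo] → [nyzahzo]
  4 Progressive Voicing Assimilation: [nyzahzo] → [nyzahso]

[yamezz], [nyzahso]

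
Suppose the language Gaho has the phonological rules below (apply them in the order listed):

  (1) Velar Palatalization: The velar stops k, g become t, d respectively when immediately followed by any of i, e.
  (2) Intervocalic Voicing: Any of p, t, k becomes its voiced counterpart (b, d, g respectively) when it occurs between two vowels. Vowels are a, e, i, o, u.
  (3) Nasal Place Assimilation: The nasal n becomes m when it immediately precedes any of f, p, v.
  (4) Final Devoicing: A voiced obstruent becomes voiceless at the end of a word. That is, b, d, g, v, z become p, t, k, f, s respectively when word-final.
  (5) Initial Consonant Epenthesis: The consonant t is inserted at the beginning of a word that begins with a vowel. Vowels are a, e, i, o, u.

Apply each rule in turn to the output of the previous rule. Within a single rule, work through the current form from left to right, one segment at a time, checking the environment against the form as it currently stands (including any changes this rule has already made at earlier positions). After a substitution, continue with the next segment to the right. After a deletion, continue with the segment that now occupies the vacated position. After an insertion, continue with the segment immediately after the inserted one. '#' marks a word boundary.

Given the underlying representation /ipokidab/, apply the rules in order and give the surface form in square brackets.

(1) Velar Palatalization: [ipokidab] → [ipotidab]
(2) Intervocalic Voicing: [ipotidab] → [ibodidab]
(3) Nasal Place Assimilation: no change — [ibodidab]
(4) Final Devoicing: [ibodidab] → [ibodidap]
(5) Initial Consonant Epenthesis: [ibodidap] → [tibodidap]

[tibodidap]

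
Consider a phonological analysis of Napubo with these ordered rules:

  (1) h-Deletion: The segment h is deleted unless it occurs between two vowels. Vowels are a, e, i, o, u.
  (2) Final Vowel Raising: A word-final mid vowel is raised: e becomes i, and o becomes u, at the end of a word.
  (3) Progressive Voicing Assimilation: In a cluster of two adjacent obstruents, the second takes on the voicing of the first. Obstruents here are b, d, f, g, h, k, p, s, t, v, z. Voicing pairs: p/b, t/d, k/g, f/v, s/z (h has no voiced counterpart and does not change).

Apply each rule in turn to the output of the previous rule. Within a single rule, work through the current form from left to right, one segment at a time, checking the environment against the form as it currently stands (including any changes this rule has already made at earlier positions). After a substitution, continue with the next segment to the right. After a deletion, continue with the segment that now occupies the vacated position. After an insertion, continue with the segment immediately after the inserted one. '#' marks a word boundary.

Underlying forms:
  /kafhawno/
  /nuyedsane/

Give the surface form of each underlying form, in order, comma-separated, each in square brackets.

/kafhawno/:
  (1) h-Deletion: [kafhawno] → [kafawno]
  (2) Final Vowel Raising: [kafawno] → [kafawnu]
  (3) Progressive Voicing Assimilation: no change — [kafawnu]
/nuyedsane/:
  (1) h-Deletion: no change — [nuyedsane]
  (2) Final Vowel Raising: [nuyedsane] → [nuyedsani]
  (3) Progressive Voicing Assimilation: [nuyedsani] → [nuyedzani]

[kafawnu], [nuyedzani]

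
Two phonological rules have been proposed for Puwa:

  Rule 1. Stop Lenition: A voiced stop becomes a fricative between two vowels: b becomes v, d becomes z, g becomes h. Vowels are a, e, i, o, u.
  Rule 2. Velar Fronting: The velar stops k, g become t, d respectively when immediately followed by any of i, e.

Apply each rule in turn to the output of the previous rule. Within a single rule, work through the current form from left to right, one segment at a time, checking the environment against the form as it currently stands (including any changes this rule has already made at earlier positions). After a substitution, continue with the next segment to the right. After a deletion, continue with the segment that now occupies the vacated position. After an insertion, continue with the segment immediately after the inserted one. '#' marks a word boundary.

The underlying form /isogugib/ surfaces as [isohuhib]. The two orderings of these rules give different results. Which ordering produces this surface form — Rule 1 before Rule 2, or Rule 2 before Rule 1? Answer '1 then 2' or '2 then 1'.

1 then 2

Order 1 then 2:
  1 Stop Lenition: [isogugib] → [isohuhib]
  2 Velar Fronting: no change — [isohuhib]
  result: [isohuhib]
Order 2 then 1:
  2 Velar Fronting: [isogugib] → [isogudib]
  1 Stop Lenition: [isogudib] → [isohuzib]
  result: [isohuzib]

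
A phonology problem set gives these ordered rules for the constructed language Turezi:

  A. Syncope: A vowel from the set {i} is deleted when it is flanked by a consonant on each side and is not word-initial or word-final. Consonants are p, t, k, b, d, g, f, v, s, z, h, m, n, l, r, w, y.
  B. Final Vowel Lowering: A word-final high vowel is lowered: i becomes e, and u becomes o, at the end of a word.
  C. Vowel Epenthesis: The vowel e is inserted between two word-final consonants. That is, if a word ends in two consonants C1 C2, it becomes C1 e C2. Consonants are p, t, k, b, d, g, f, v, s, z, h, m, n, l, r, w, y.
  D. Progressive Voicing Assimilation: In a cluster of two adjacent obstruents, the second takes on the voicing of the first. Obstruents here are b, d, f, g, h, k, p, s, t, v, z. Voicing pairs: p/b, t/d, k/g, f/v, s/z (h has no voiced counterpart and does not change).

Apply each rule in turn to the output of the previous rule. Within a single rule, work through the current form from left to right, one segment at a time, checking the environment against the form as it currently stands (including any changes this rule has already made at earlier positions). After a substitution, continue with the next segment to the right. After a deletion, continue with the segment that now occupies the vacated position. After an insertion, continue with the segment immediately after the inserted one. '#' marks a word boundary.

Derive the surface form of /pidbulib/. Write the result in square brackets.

A Syncope: [pidbulib] → [pdbulb]
B Final Vowel Lowering: no change — [pdbulb]
C Vowel Epenthesis: [pdbulb] → [pdbuleb]
D Progressive Voicing Assimilation: [pdbuleb] → [ptpuleb]

[ptpuleb]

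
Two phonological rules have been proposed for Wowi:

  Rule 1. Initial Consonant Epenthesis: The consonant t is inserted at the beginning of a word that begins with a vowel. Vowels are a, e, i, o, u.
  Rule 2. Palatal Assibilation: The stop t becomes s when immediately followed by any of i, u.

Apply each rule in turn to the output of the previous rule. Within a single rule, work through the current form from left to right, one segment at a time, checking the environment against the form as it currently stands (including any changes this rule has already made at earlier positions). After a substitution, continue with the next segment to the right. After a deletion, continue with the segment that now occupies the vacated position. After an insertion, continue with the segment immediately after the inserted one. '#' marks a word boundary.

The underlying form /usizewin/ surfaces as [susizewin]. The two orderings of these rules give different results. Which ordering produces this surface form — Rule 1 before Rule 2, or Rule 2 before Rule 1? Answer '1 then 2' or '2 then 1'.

Order 1 then 2:
  1 Initial Consonant Epenthesis: [usizewin] → [tusizewin]
  2 Palatal Assibilation: [tusizewin] → [susizewin]
  result: [susizewin]
Order 2 then 1:
  2 Palatal Assibilation: no change — [usizewin]
  1 Initial Consonant Epenthesis: [usizewin] → [tusizewin]
  result: [tusizewin]

1 then 2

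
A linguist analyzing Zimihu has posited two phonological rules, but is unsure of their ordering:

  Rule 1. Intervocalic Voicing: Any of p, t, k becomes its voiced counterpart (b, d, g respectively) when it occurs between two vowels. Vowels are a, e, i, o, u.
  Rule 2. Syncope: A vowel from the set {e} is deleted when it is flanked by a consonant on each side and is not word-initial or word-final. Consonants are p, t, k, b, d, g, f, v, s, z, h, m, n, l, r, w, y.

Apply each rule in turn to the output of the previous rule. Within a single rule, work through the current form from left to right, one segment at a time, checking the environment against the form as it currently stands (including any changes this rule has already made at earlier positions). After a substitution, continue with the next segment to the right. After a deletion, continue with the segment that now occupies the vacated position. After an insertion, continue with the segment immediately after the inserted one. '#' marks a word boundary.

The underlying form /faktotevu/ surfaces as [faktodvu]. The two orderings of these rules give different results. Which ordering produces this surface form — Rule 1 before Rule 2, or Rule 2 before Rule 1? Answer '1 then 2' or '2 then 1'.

Order 1 then 2:
  1 Intervocalic Voicing: [faktotevu] → [faktodevu]
  2 Syncope: [faktodevu] → [faktodvu]
  result: [faktodvu]
Order 2 then 1:
  2 Syncope: [faktotevu] → [faktotvu]
  1 Intervocalic Voicing: no change — [faktotvu]
  result: [faktotvu]

1 then 2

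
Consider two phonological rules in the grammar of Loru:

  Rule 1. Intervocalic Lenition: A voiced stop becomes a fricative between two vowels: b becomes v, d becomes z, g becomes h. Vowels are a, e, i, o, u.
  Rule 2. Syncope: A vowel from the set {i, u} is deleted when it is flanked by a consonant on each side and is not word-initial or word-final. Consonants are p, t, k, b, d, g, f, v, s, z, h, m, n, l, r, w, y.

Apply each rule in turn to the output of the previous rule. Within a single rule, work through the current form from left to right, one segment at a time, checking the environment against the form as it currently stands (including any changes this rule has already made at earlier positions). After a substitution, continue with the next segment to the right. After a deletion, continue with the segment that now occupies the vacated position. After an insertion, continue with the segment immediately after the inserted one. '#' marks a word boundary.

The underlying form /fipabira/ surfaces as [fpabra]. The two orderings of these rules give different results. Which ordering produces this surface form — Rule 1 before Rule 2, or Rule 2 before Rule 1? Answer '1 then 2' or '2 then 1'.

Order 1 then 2:
  1 Intervocalic Lenition: [fipabira] → [fipavira]
  2 Syncope: [fipavira] → [fpavra]
  result: [fpavra]
Order 2 then 1:
  2 Syncope: [fipabira] → [fpabra]
  1 Intervocalic Lenition: no change — [fpabra]
  result: [fpabra]

2 then 1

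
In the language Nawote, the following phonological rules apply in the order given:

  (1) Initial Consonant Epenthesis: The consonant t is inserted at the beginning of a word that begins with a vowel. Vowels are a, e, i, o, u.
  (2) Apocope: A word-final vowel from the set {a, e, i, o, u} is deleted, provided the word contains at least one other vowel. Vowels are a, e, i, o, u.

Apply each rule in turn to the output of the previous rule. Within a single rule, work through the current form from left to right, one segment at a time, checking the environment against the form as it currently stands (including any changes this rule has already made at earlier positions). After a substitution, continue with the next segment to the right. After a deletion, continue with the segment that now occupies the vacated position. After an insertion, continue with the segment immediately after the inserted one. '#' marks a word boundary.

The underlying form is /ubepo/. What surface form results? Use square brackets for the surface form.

(1) Initial Consonant Epenthesis: [ubepo] → [tubepo]
(2) Apocope: [tubepo] → [tubep]

[tubep]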